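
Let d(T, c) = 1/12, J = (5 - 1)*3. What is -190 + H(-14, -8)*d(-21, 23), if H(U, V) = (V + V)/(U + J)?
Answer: -568/3 ≈ -189.33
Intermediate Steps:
J = 12 (J = 4*3 = 12)
d(T, c) = 1/12
H(U, V) = 2*V/(12 + U) (H(U, V) = (V + V)/(U + 12) = (2*V)/(12 + U) = 2*V/(12 + U))
-190 + H(-14, -8)*d(-21, 23) = -190 + (2*(-8)/(12 - 14))*(1/12) = -190 + (2*(-8)/(-2))*(1/12) = -190 + (2*(-8)*(-½))*(1/12) = -190 + 8*(1/12) = -190 + ⅔ = -568/3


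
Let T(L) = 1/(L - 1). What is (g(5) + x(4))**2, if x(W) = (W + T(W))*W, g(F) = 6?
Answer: 4900/9 ≈ 544.44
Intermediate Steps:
T(L) = 1/(-1 + L)
x(W) = W*(W + 1/(-1 + W)) (x(W) = (W + 1/(-1 + W))*W = W*(W + 1/(-1 + W)))
(g(5) + x(4))**2 = (6 + 4*(1 + 4*(-1 + 4))/(-1 + 4))**2 = (6 + 4*(1 + 4*3)/3)**2 = (6 + 4*(1/3)*(1 + 12))**2 = (6 + 4*(1/3)*13)**2 = (6 + 52/3)**2 = (70/3)**2 = 4900/9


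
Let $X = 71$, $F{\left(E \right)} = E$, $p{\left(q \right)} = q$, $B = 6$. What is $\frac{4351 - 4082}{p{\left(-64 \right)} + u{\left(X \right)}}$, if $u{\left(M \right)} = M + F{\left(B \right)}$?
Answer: $\frac{269}{13} \approx 20.692$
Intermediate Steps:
$u{\left(M \right)} = 6 + M$ ($u{\left(M \right)} = M + 6 = 6 + M$)
$\frac{4351 - 4082}{p{\left(-64 \right)} + u{\left(X \right)}} = \frac{4351 - 4082}{-64 + \left(6 + 71\right)} = \frac{269}{-64 + 77} = \frac{269}{13}$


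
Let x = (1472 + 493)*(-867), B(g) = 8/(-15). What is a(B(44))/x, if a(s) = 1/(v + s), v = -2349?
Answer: 1/4002794211 ≈ 2.4983e-10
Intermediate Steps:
B(g) = -8/15 (B(g) = 8*(-1/15) = -8/15)
a(s) = 1/(-2349 + s)
x = -1703655 (x = 1965*(-867) = -1703655)
a(B(44))/x = 1/(-2349 - 8/15*(-1703655)) = -1/1703655/(-35243/15) = -15/35243*(-1/1703655) = 1/4002794211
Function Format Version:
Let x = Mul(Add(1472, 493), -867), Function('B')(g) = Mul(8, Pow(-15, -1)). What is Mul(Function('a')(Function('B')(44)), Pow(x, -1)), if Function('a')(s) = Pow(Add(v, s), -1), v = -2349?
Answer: Rational(1, 4002794211) ≈ 2.4983e-10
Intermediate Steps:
Function('B')(g) = Rational(-8, 15) (Function('B')(g) = Mul(8, Rational(-1, 15)) = Rational(-8, 15))
Function('a')(s) = Pow(Add(-2349, s), -1)
x = -1703655 (x = Mul(1965, -867) = -1703655)
Mul(Function('a')(Function('B')(44)), Pow(x, -1)) = Mul(Pow(Add(-2349, Rational(-8, 15)), -1), Pow(-1703655, -1)) = Mul(Pow(Rational(-35243, 15), -1), Rational(-1, 1703655)) = Mul(Rational(-15, 35243), Rational(-1, 1703655)) = Rational(1, 4002794211)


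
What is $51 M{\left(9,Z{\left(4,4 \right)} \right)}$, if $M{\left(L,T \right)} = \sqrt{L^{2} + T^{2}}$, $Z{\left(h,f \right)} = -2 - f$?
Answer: $153 \sqrt{13} \approx 551.65$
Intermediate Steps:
$51 M{\left(9,Z{\left(4,4 \right)} \right)} = 51 \sqrt{9^{2} + \left(-2 - 4\right)^{2}} = 51 \sqrt{81 + \left(-2 - 4\right)^{2}} = 51 \sqrt{81 + \left(-6\right)^{2}} = 51 \sqrt{81 + 36} = 51 \sqrt{117} = 51 \cdot 3 \sqrt{13} = 153 \sqrt{13}$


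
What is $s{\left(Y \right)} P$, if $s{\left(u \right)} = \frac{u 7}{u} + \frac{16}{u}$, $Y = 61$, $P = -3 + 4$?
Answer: $\frac{443}{61} \approx 7.2623$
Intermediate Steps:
$P = 1$
$s{\left(u \right)} = 7 + \frac{16}{u}$ ($s{\left(u \right)} = \frac{7 u}{u} + \frac{16}{u} = 7 + \frac{16}{u}$)
$s{\left(Y \right)} P = \left(7 + \frac{16}{61}\right) 1 = \frac{443}{61} \cdot 1 = \frac{443}{61}$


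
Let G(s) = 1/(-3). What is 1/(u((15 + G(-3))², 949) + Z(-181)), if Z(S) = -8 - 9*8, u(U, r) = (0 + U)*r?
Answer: 9/1836544 ≈ 4.9005e-6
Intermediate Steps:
G(s) = -⅓
u(U, r) = U*r
Z(S) = -80 (Z(S) = -8 - 72 = -80)
1/(u((15 + G(-3))², 949) + Z(-181)) = 1/((15 - ⅓)²*949 - 80) = 1/((44/3)²*949 - 80) = 1/((1936/9)*949 - 80) = 1/(1837264/9 - 80) = 1/(1836544/9) = 9/1836544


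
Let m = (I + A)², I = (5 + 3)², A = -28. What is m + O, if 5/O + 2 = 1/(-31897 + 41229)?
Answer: 24140588/18663 ≈ 1293.5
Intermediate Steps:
I = 64 (I = 8² = 64)
m = 1296 (m = (64 - 28)² = 36² = 1296)
O = -46660/18663 (O = 5/(-2 + 1/(-31897 + 41229)) = 5/(-2 + 1/9332) = 5/(-18663/9332) = 5*(-9332/18663) = -46660/18663 ≈ -2.5001)
m + O = 1296 - 46660/18663 = 24140588/18663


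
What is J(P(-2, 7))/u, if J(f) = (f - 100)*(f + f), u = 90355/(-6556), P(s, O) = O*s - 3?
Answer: -1534104/5315 ≈ -288.64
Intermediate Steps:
P(s, O) = -3 + O*s
u = -90355/6556 (u = 90355*(-1/6556) = -90355/6556 ≈ -13.782)
J(f) = 2*f*(-100 + f) (J(f) = (-100 + f)*(2*f) = 2*f*(-100 + f))
J(P(-2, 7))/u = (2*(-3 + 7*(-2))*(-100 + (-3 + 7*(-2))))/(-90355/6556) = (2*(-3 - 14)*(-100 + (-3 - 14)))*(-6556/90355) = (2*(-17)*(-100 - 17))*(-6556/90355) = (2*(-17)*(-117))*(-6556/90355) = 3978*(-6556/90355) = -1534104/5315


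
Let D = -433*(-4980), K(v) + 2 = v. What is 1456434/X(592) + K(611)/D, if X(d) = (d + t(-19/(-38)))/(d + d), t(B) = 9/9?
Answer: 1239477066656059/426236540 ≈ 2.9080e+6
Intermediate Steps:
t(B) = 1 (t(B) = 9*(⅑) = 1)
K(v) = -2 + v
X(d) = (1 + d)/(2*d) (X(d) = (d + 1)/(d + d) = (1 + d)/((2*d)) = (1 + d)*(1/(2*d)) = (1 + d)/(2*d))
D = 2156340
1456434/X(592) + K(611)/D = 1456434/(((½)*(1 + 592)/592)) + (-2 + 611)/2156340 = 1456434/(((½)*(1/592)*593)) + 609*(1/2156340) = 1456434/(593/1184) + 203/718780 = 1456434*(1184/593) + 203/718780 = 1724417856/593 + 203/718780 = 1239477066656059/426236540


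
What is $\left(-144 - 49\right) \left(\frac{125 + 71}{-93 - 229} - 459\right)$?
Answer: $\frac{2040203}{23} \approx 88705.0$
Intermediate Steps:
$\left(-144 - 49\right) \left(\frac{125 + 71}{-93 - 229} - 459\right) = - 193 \left(\frac{196}{-322} - 459\right) = - 193 \left(196 \left(- \frac{1}{322}\right) - 459\right) = - 193 \left(- \frac{14}{23} - 459\right) = \left(-193\right) \left(- \frac{10571}{23}\right) = \frac{2040203}{23}$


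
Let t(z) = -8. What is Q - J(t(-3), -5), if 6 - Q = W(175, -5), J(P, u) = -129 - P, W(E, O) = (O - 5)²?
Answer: 27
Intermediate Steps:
W(E, O) = (-5 + O)²
Q = -94 (Q = 6 - (-5 - 5)² = 6 - 1*(-10)² = 6 - 1*100 = 6 - 100 = -94)
Q - J(t(-3), -5) = -94 - (-129 - 1*(-8)) = -94 - (-129 + 8) = -94 - 1*(-121) = -94 + 121 = 27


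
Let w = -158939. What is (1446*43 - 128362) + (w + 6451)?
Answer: -218672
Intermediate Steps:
(1446*43 - 128362) + (w + 6451) = (1446*43 - 128362) + (-158939 + 6451) = (62178 - 128362) - 152488 = -66184 - 152488 = -218672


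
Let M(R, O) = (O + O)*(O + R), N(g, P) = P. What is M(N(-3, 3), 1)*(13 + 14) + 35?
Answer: 251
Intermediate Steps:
M(R, O) = 2*O*(O + R) (M(R, O) = (2*O)*(O + R) = 2*O*(O + R))
M(N(-3, 3), 1)*(13 + 14) + 35 = (2*1*(1 + 3))*(13 + 14) + 35 = (2*1*4)*27 + 35 = 8*27 + 35 = 216 + 35 = 251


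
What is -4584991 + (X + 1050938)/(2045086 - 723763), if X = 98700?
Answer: -6058252913455/1321323 ≈ -4.5850e+6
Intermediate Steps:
-4584991 + (X + 1050938)/(2045086 - 723763) = -4584991 + (98700 + 1050938)/(2045086 - 723763) = -4584991 + 1149638/1321323 = -6058252913455/1321323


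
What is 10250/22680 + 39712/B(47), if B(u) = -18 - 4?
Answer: -45022133/24948 ≈ -1804.6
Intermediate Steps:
B(u) = -22
10250/22680 + 39712/B(47) = 10250/22680 + 39712/(-22) = 10250*(1/22680) + 39712*(-1/22) = 1025/2268 - 19856/11 = -45022133/24948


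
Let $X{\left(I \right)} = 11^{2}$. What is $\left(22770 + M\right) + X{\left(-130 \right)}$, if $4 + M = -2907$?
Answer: $19980$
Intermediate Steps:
$X{\left(I \right)} = 121$
$M = -2911$ ($M = -4 - 2907 = -2911$)
$\left(22770 + M\right) + X{\left(-130 \right)} = \left(22770 - 2911\right) + 121 = 19859 + 121 = 19980$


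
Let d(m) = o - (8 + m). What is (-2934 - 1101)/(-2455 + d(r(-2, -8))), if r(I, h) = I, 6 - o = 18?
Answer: 4035/2473 ≈ 1.6316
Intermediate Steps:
o = -12 (o = 6 - 1*18 = 6 - 18 = -12)
d(m) = -20 - m (d(m) = -12 - (8 + m) = -12 + (-8 - m) = -20 - m)
(-2934 - 1101)/(-2455 + d(r(-2, -8))) = (-2934 - 1101)/(-2455 + (-20 - 1*(-2))) = -4035/(-2455 + (-20 + 2)) = -4035/(-2455 - 18) = -4035/(-2473) = -4035*(-1/2473) = 4035/2473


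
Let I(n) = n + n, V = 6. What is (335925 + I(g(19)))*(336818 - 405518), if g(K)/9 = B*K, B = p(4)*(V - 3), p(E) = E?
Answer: -23359992300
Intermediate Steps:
B = 12 (B = 4*(6 - 3) = 4*3 = 12)
g(K) = 108*K (g(K) = 9*(12*K) = 108*K)
I(n) = 2*n
(335925 + I(g(19)))*(336818 - 405518) = (335925 + 2*(108*19))*(336818 - 405518) = (335925 + 2*2052)*(-68700) = (335925 + 4104)*(-68700) = 340029*(-68700) = -23359992300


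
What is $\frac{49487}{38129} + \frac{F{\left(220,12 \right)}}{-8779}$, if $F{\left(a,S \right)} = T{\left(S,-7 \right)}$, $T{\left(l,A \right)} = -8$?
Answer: $\frac{434751405}{334734491} \approx 1.2988$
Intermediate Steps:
$F{\left(a,S \right)} = -8$
$\frac{49487}{38129} + \frac{F{\left(220,12 \right)}}{-8779} = \frac{49487}{38129} - \frac{8}{-8779} = 49487 \cdot \frac{1}{38129} - - \frac{8}{8779} = \frac{49487}{38129} + \frac{8}{8779} = \frac{434751405}{334734491}$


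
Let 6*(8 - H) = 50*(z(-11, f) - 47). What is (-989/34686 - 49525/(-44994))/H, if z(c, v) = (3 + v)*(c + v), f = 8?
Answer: 139443757/87743879256 ≈ 0.0015892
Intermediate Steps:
H = 2024/3 (H = 8 - 25*((8² + 3*(-11) + 3*8 - 11*8) - 47)/3 = 8 - 25*((64 - 33 + 24 - 88) - 47)/3 = 8 - 25*(-33 - 47)/3 = 8 - 25*(-80)/3 = 8 - ⅙*(-4000) = 8 + 2000/3 = 2024/3 ≈ 674.67)
(-989/34686 - 49525/(-44994))/H = (-989/34686 - 49525/(-44994))/(2024/3) = (-989*1/34686 - 49525*(-1/44994))*(3/2024) = (-989/34686 + 49525/44994)*(3/2024) = (139443757/130055157)*(3/2024) = 139443757/87743879256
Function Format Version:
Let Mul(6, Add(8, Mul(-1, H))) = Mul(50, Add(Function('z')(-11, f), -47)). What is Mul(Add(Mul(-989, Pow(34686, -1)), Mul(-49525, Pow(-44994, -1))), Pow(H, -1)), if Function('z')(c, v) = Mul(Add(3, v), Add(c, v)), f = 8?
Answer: Rational(139443757, 87743879256) ≈ 0.0015892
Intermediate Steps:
H = Rational(2024, 3) (H = Add(8, Mul(Rational(-1, 6), Mul(50, Add(Add(Pow(8, 2), Mul(3, -11), Mul(3, 8), Mul(-11, 8)), -47)))) = Add(8, Mul(Rational(-1, 6), Mul(50, Add(Add(64, -33, 24, -88), -47)))) = Add(8, Mul(Rational(-1, 6), Mul(50, Add(-33, -47)))) = Add(8, Mul(Rational(-1, 6), Mul(50, -80))) = Add(8, Mul(Rational(-1, 6), -4000)) = Add(8, Rational(2000, 3)) = Rational(2024, 3) ≈ 674.67)
Mul(Add(Mul(-989, Pow(34686, -1)), Mul(-49525, Pow(-44994, -1))), Pow(H, -1)) = Mul(Add(Mul(-989, Pow(34686, -1)), Mul(-49525, Pow(-44994, -1))), Pow(Rational(2024, 3), -1)) = Mul(Add(Mul(-989, Rational(1, 34686)), Mul(-49525, Rational(-1, 44994))), Rational(3, 2024)) = Mul(Add(Rational(-989, 34686), Rational(49525, 44994)), Rational(3, 2024)) = Mul(Rational(139443757, 130055157), Rational(3, 2024)) = Rational(139443757, 87743879256)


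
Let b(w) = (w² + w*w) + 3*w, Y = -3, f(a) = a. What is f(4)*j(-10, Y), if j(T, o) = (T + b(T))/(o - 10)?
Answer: -640/13 ≈ -49.231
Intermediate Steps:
b(w) = 2*w² + 3*w (b(w) = (w² + w²) + 3*w = 2*w² + 3*w)
j(T, o) = (T + T*(3 + 2*T))/(-10 + o) (j(T, o) = (T + T*(3 + 2*T))/(o - 10) = (T + T*(3 + 2*T))/(-10 + o))
f(4)*j(-10, Y) = 4*(2*(-10)*(2 - 10)/(-10 - 3)) = 4*(2*(-10)*(-8)/(-13)) = 4*(2*(-10)*(-1/13)*(-8)) = 4*(-160/13) = -640/13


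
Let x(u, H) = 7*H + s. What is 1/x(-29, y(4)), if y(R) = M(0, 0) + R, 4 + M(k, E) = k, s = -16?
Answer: -1/16 ≈ -0.062500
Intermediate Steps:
M(k, E) = -4 + k
y(R) = -4 + R (y(R) = (-4 + 0) + R = -4 + R)
x(u, H) = -16 + 7*H (x(u, H) = 7*H - 16 = -16 + 7*H)
1/x(-29, y(4)) = 1/(-16 + 7*(-4 + 4)) = 1/(-16 + 7*0) = 1/(-16 + 0) = 1/(-16) = -1/16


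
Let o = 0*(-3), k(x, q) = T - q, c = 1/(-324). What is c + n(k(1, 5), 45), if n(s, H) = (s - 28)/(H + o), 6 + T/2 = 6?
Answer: -1193/1620 ≈ -0.73642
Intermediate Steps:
T = 0 (T = -12 + 2*6 = -12 + 12 = 0)
c = -1/324 ≈ -0.0030864
k(x, q) = -q (k(x, q) = 0 - q = -q)
o = 0
n(s, H) = (-28 + s)/H (n(s, H) = (s - 28)/(H + 0) = (-28 + s)/H)
c + n(k(1, 5), 45) = -1/324 + (-28 - 1*5)/45 = -1/324 + (-28 - 5)/45 = -1/324 + (1/45)*(-33) = -1/324 - 11/15 = -1193/1620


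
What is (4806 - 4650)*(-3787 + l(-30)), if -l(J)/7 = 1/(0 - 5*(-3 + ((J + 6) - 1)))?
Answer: -2953899/5 ≈ -5.9078e+5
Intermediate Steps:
l(J) = -7/(-10 - 5*J) (l(J) = -7/(0 - 5*(-3 + ((J + 6) - 1))) = -7/(0 - 5*(-3 + ((6 + J) - 1))) = -7/(0 - 5*(-3 + (5 + J))) = -7/(0 - 5*(2 + J)) = -7/(0 + (-10 - 5*J)) = -7/(-10 - 5*J))
(4806 - 4650)*(-3787 + l(-30)) = (4806 - 4650)*(-3787 + 7/(5*(2 - 30))) = 156*(-3787 + (7/5)/(-28)) = 156*(-3787 + (7/5)*(-1/28)) = 156*(-3787 - 1/20) = 156*(-75741/20) = -2953899/5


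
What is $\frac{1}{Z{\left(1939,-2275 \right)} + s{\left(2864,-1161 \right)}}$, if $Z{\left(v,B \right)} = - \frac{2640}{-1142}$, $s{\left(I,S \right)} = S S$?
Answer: $\frac{571}{769664211} \approx 7.4188 \cdot 10^{-7}$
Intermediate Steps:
$s{\left(I,S \right)} = S^{2}$
$Z{\left(v,B \right)} = \frac{1320}{571}$ ($Z{\left(v,B \right)} = \left(-2640\right) \left(- \frac{1}{1142}\right) = \frac{1320}{571}$)
$\frac{1}{Z{\left(1939,-2275 \right)} + s{\left(2864,-1161 \right)}} = \frac{1}{\frac{1320}{571} + \left(-1161\right)^{2}} = \frac{1}{\frac{1320}{571} + 1347921} = \frac{1}{\frac{769664211}{571}} = \frac{571}{769664211}$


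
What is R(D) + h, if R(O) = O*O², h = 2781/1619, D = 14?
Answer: 4445317/1619 ≈ 2745.7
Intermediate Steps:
h = 2781/1619 (h = 2781*(1/1619) = 2781/1619 ≈ 1.7177)
R(O) = O³
R(D) + h = 14³ + 2781/1619 = 2744 + 2781/1619 = 4445317/1619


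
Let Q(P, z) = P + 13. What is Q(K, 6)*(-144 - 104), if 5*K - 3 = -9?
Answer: -14632/5 ≈ -2926.4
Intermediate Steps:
K = -6/5 (K = 3/5 + (1/5)*(-9) = 3/5 - 9/5 = -6/5 ≈ -1.2000)
Q(P, z) = 13 + P
Q(K, 6)*(-144 - 104) = (13 - 6/5)*(-144 - 104) = (59/5)*(-248) = -14632/5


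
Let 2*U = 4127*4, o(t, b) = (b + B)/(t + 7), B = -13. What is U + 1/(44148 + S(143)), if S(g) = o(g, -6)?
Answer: 54659482124/6622181 ≈ 8254.0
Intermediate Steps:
o(t, b) = (-13 + b)/(7 + t) (o(t, b) = (b - 13)/(t + 7) = (-13 + b)/(7 + t))
S(g) = -19/(7 + g) (S(g) = (-13 - 6)/(7 + g) = -19/(7 + g))
U = 8254 (U = (4127*4)/2 = (½)*16508 = 8254)
U + 1/(44148 + S(143)) = 8254 + 1/(44148 - 19/(7 + 143)) = 8254 + 1/(44148 - 19/150) = 8254 + 1/(6622181/150) = 8254 + 150/6622181 = 54659482124/6622181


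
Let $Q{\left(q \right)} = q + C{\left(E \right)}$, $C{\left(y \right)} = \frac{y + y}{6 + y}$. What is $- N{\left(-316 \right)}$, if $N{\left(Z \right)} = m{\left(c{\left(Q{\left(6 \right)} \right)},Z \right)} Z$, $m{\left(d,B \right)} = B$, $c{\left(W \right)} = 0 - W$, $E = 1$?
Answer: $-99856$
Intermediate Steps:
$C{\left(y \right)} = \frac{2 y}{6 + y}$
$Q{\left(q \right)} = \frac{2}{7} + q$ ($Q{\left(q \right)} = q + 2 \cdot 1 \frac{1}{6 + 1} = q + 2 \cdot 1 \cdot \frac{1}{7} = q + \frac{2}{7} = \frac{2}{7} + q$)
$c{\left(W \right)} = - W$
$N{\left(Z \right)} = Z^{2}$ ($N{\left(Z \right)} = Z Z = Z^{2}$)
$- N{\left(-316 \right)} = - \left(-316\right)^{2} = \left(-1\right) 99856 = -99856$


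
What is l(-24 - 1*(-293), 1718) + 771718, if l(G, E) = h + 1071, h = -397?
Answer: 772392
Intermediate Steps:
l(G, E) = 674 (l(G, E) = -397 + 1071 = 674)
l(-24 - 1*(-293), 1718) + 771718 = 674 + 771718 = 772392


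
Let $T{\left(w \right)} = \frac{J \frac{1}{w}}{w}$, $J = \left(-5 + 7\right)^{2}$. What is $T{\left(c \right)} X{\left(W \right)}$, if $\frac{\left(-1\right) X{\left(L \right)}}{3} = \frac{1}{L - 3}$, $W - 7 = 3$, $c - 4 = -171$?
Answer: $- \frac{12}{195223} \approx -6.1468 \cdot 10^{-5}$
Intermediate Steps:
$J = 4$ ($J = 2^{2} = 4$)
$c = -167$ ($c = 4 - 171 = -167$)
$W = 10$ ($W = 7 + 3 = 10$)
$X{\left(L \right)} = - \frac{3}{-3 + L}$ ($X{\left(L \right)} = - \frac{3}{L - 3} = - \frac{3}{-3 + L}$)
$T{\left(w \right)} = \frac{4}{w^{2}}$ ($T{\left(w \right)} = \frac{4 \frac{1}{w}}{w} = \frac{4}{w^{2}}$)
$T{\left(c \right)} X{\left(W \right)} = \frac{4}{27889} \left(- \frac{3}{-3 + 10}\right) = 4 \cdot \frac{1}{27889} \left(- \frac{3}{7}\right) = \frac{4 \left(\left(-3\right) \frac{1}{7}\right)}{27889} = \frac{4}{27889} \left(- \frac{3}{7}\right) = - \frac{12}{195223}$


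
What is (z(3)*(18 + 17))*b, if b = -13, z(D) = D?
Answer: -1365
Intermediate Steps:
(z(3)*(18 + 17))*b = (3*(18 + 17))*(-13) = (3*35)*(-13) = 105*(-13) = -1365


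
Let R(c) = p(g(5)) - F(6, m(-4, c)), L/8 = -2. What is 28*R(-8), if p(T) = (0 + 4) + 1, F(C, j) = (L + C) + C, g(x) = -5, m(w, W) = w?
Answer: 252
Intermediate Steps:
L = -16 (L = 8*(-2) = -16)
F(C, j) = -16 + 2*C (F(C, j) = (-16 + C) + C = -16 + 2*C)
p(T) = 5 (p(T) = 4 + 1 = 5)
R(c) = 9 (R(c) = 5 - (-16 + 2*6) = 5 - (-16 + 12) = 5 - 1*(-4) = 5 + 4 = 9)
28*R(-8) = 28*9 = 252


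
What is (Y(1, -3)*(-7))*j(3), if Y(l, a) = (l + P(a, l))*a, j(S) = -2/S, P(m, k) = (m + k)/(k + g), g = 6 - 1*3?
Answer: -7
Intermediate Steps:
g = 3 (g = 6 - 3 = 3)
P(m, k) = (k + m)/(3 + k) (P(m, k) = (m + k)/(k + 3) = (k + m)/(3 + k))
Y(l, a) = a*(l + (a + l)/(3 + l)) (Y(l, a) = (l + (l + a)/(3 + l))*a = (l + (a + l)/(3 + l))*a = a*(l + (a + l)/(3 + l)))
(Y(1, -3)*(-7))*j(3) = (-3*(-3 + 1 + 1*(3 + 1))/(3 + 1)*(-7))*(-2/3) = (-3*(-3 + 1 + 1*4)/4*(-7))*(-2*⅓) = (-3*¼*(-3 + 1 + 4)*(-7))*(-⅔) = (-3*¼*2*(-7))*(-⅔) = -3/2*(-7)*(-⅔) = (21/2)*(-⅔) = -7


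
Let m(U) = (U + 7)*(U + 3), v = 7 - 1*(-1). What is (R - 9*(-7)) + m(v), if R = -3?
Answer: 225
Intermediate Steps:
v = 8 (v = 7 + 1 = 8)
m(U) = (3 + U)*(7 + U) (m(U) = (7 + U)*(3 + U) = (3 + U)*(7 + U))
(R - 9*(-7)) + m(v) = (-3 - 9*(-7)) + (21 + 8**2 + 10*8) = (-3 + 63) + (21 + 64 + 80) = 60 + 165 = 225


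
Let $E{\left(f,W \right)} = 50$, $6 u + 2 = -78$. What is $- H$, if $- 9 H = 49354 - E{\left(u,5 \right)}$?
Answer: $\frac{49304}{9} \approx 5478.2$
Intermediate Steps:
$u = - \frac{40}{3}$ ($u = - \frac{1}{3} + \frac{1}{6} \left(-78\right) = - \frac{1}{3} - 13 = - \frac{40}{3} \approx -13.333$)
$H = - \frac{49304}{9}$ ($H = - \frac{49354 - 50}{9} = \left(- \frac{1}{9}\right) 49304 = - \frac{49304}{9} \approx -5478.2$)
$- H = \left(-1\right) \left(- \frac{49304}{9}\right) = \frac{49304}{9}$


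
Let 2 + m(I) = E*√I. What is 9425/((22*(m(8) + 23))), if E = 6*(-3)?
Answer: -65975/15774 - 18850*√2/2629 ≈ -14.322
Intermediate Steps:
E = -18
m(I) = -2 - 18*√I
9425/((22*(m(8) + 23))) = 9425/((22*((-2 - 36*√2) + 23))) = 9425/((22*(21 - 36*√2))) = 9425/(462 - 792*√2)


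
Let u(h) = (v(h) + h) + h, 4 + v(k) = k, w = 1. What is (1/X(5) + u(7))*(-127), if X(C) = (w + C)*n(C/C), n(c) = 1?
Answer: -13081/6 ≈ -2180.2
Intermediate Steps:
v(k) = -4 + k
X(C) = 1 + C (X(C) = (1 + C)*1 = 1 + C)
u(h) = -4 + 3*h (u(h) = ((-4 + h) + h) + h = (-4 + 2*h) + h = -4 + 3*h)
(1/X(5) + u(7))*(-127) = (1/(1 + 5) + (-4 + 3*7))*(-127) = (1/6 + (-4 + 21))*(-127) = (⅙ + 17)*(-127) = (103/6)*(-127) = -13081/6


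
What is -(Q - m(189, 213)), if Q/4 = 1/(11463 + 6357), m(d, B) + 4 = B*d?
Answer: 179327114/4455 ≈ 40253.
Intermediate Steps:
m(d, B) = -4 + B*d
Q = 1/4455 (Q = 4/(11463 + 6357) = 4/17820 = 4*(1/17820) = 1/4455 ≈ 0.00022447)
-(Q - m(189, 213)) = -(1/4455 - (-4 + 213*189)) = -(1/4455 - (-4 + 40257)) = -(1/4455 - 1*40253) = -(1/4455 - 40253) = -1*(-179327114/4455) = 179327114/4455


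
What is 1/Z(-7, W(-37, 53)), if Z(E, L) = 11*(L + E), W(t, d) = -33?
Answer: -1/440 ≈ -0.0022727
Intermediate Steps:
Z(E, L) = 11*E + 11*L (Z(E, L) = 11*(E + L) = 11*E + 11*L)
1/Z(-7, W(-37, 53)) = 1/(11*(-7) + 11*(-33)) = 1/(-77 - 363) = 1/(-440) = -1/440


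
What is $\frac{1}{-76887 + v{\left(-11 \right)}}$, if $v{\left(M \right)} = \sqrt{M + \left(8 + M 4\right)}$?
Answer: $- \frac{76887}{5911610816} - \frac{i \sqrt{47}}{5911610816} \approx -1.3006 \cdot 10^{-5} - 1.1597 \cdot 10^{-9} i$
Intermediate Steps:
$v{\left(M \right)} = \sqrt{8 + 5 M}$ ($v{\left(M \right)} = \sqrt{M + \left(8 + 4 M\right)} = \sqrt{8 + 5 M}$)
$\frac{1}{-76887 + v{\left(-11 \right)}} = \frac{1}{-76887 + \sqrt{8 + 5 \left(-11\right)}} = \frac{1}{-76887 + \sqrt{8 - 55}} = \frac{1}{-76887 + \sqrt{-47}} = \frac{1}{-76887 + i \sqrt{47}}$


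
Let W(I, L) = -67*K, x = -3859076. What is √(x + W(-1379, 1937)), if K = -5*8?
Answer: 2*I*√964099 ≈ 1963.8*I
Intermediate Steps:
K = -40
W(I, L) = 2680 (W(I, L) = -67*(-40) = 2680)
√(x + W(-1379, 1937)) = √(-3859076 + 2680) = √(-3856396) = 2*I*√964099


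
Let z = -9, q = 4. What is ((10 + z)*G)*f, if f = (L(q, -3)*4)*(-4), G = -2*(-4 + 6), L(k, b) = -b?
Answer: 192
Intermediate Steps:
G = -4 (G = -2*2 = -4)
f = -48 (f = (-1*(-3)*4)*(-4) = (3*4)*(-4) = 12*(-4) = -48)
((10 + z)*G)*f = ((10 - 9)*(-4))*(-48) = (1*(-4))*(-48) = -4*(-48) = 192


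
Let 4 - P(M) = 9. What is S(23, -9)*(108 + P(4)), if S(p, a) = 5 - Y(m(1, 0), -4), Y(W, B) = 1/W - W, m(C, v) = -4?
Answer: 515/4 ≈ 128.75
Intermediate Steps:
P(M) = -5 (P(M) = 4 - 1*9 = 4 - 9 = -5)
S(p, a) = 5/4 (S(p, a) = 5 - (1/(-4) - 1*(-4)) = 5 - (-¼ + 4) = 5 - 1*15/4 = 5 - 15/4 = 5/4)
S(23, -9)*(108 + P(4)) = 5*(108 - 5)/4 = (5/4)*103 = 515/4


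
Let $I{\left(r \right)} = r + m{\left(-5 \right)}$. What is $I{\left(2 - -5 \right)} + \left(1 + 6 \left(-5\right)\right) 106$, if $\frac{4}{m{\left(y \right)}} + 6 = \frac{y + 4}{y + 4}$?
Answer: $- \frac{15339}{5} \approx -3067.8$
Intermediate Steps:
$m{\left(y \right)} = - \frac{4}{5}$ ($m{\left(y \right)} = \frac{4}{-6 + \frac{y + 4}{y + 4}} = \frac{4}{-6 + \frac{4 + y}{4 + y}} = \frac{4}{-6 + 1} = \frac{4}{-5} = 4 \left(- \frac{1}{5}\right) = - \frac{4}{5}$)
$I{\left(r \right)} = - \frac{4}{5} + r$ ($I{\left(r \right)} = r - \frac{4}{5} = - \frac{4}{5} + r$)
$I{\left(2 - -5 \right)} + \left(1 + 6 \left(-5\right)\right) 106 = \left(- \frac{4}{5} + \left(2 - -5\right)\right) + \left(1 + 6 \left(-5\right)\right) 106 = \left(- \frac{4}{5} + \left(2 + 5\right)\right) + \left(1 - 30\right) 106 = \left(- \frac{4}{5} + 7\right) - 3074 = \frac{31}{5} - 3074 = - \frac{15339}{5}$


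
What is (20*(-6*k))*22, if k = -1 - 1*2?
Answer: 7920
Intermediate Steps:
k = -3 (k = -1 - 2 = -3)
(20*(-6*k))*22 = (20*(-6*(-3)))*22 = (20*18)*22 = 360*22 = 7920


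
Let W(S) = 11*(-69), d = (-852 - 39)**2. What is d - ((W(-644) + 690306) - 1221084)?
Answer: 1325418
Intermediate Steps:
d = 793881 (d = (-891)**2 = 793881)
W(S) = -759
d - ((W(-644) + 690306) - 1221084) = 793881 - ((-759 + 690306) - 1221084) = 793881 - (689547 - 1221084) = 793881 - 1*(-531537) = 793881 + 531537 = 1325418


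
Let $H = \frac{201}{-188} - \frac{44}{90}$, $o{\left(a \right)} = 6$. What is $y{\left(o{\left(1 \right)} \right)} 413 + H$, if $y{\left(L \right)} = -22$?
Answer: $- \frac{76880741}{8460} \approx -9087.6$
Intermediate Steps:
$H = - \frac{13181}{8460}$ ($H = 201 \left(- \frac{1}{188}\right) - \frac{22}{45} = - \frac{201}{188} - \frac{22}{45} = - \frac{13181}{8460} \approx -1.558$)
$y{\left(o{\left(1 \right)} \right)} 413 + H = \left(-22\right) 413 - \frac{13181}{8460} = -9086 - \frac{13181}{8460} = - \frac{76880741}{8460}$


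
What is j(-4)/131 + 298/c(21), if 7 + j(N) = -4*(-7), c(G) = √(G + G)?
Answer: 21/131 + 149*√42/21 ≈ 46.143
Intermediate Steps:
c(G) = √2*√G (c(G) = √(2*G) = √2*√G)
j(N) = 21 (j(N) = -7 - 4*(-7) = -7 + 28 = 21)
j(-4)/131 + 298/c(21) = 21/131 + 298/((√2*√21)) = 21*(1/131) + 298/(√42) = 21/131 + 298*(√42/42) = 21/131 + 149*√42/21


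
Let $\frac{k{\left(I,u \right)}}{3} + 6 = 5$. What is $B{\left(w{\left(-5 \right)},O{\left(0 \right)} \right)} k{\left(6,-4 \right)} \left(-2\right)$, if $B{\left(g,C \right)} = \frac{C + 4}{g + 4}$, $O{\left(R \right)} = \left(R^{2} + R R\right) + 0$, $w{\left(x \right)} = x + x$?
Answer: $-4$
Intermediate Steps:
$k{\left(I,u \right)} = -3$ ($k{\left(I,u \right)} = -18 + 3 \cdot 5 = -18 + 15 = -3$)
$w{\left(x \right)} = 2 x$
$O{\left(R \right)} = 2 R^{2}$ ($O{\left(R \right)} = \left(R^{2} + R^{2}\right) + 0 = 2 R^{2} + 0 = 2 R^{2}$)
$B{\left(g,C \right)} = \frac{4 + C}{4 + g}$
$B{\left(w{\left(-5 \right)},O{\left(0 \right)} \right)} k{\left(6,-4 \right)} \left(-2\right) = \frac{4 + 2 \cdot 0^{2}}{4 + 2 \left(-5\right)} \left(-3\right) \left(-2\right) = \frac{4 + 2 \cdot 0}{4 - 10} \left(-3\right) \left(-2\right) = \frac{4 + 0}{-6} \left(-3\right) \left(-2\right) = \left(- \frac{1}{6}\right) 4 \left(-3\right) \left(-2\right) = \left(- \frac{2}{3}\right) \left(-3\right) \left(-2\right) = 2 \left(-2\right) = -4$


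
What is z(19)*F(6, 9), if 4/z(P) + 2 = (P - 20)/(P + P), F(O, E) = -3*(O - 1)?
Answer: 2280/77 ≈ 29.610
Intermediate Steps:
F(O, E) = 3 - 3*O (F(O, E) = -3*(-1 + O) = 3 - 3*O)
z(P) = 4/(-2 + (-20 + P)/(2*P)) (z(P) = 4/(-2 + (P - 20)/(P + P)) = 4/(-2 + (-20 + P)/((2*P))) = 4/(-2 + (-20 + P)*(1/(2*P))) = 4/(-2 + (-20 + P)/(2*P)))
z(19)*F(6, 9) = (-8*19/(20 + 3*19))*(3 - 3*6) = (-8*19/(20 + 57))*(3 - 18) = -8*19/77*(-15) = -8*19*1/77*(-15) = -152/77*(-15) = 2280/77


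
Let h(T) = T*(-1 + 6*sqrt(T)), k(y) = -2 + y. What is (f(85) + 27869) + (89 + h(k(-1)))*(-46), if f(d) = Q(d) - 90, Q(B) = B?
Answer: 23632 + 828*I*sqrt(3) ≈ 23632.0 + 1434.1*I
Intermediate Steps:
f(d) = -90 + d (f(d) = d - 90 = -90 + d)
(f(85) + 27869) + (89 + h(k(-1)))*(-46) = ((-90 + 85) + 27869) + (89 + (-(-2 - 1) + 6*(-2 - 1)**(3/2)))*(-46) = (-5 + 27869) + (89 + (-1*(-3) + 6*(-3)**(3/2)))*(-46) = 27864 + (89 + (3 + 6*(-3*I*sqrt(3))))*(-46) = 27864 + (89 + (3 - 18*I*sqrt(3)))*(-46) = 27864 + (92 - 18*I*sqrt(3))*(-46) = 27864 + (-4232 + 828*I*sqrt(3)) = 23632 + 828*I*sqrt(3)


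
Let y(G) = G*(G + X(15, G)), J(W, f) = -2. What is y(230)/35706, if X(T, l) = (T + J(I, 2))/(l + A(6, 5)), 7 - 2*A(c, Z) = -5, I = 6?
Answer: 6243695/4213308 ≈ 1.4819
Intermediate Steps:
A(c, Z) = 6 (A(c, Z) = 7/2 - 1/2*(-5) = 7/2 + 5/2 = 6)
X(T, l) = (-2 + T)/(6 + l) (X(T, l) = (T - 2)/(l + 6) = (-2 + T)/(6 + l))
y(G) = G*(G + 13/(6 + G)) (y(G) = G*(G + (-2 + 15)/(6 + G)) = G*(G + 13/(6 + G)))
y(230)/35706 = (230*(13 + 230*(6 + 230))/(6 + 230))/35706 = (230*(13 + 230*236)/236)*(1/35706) = (230*(1/236)*(13 + 54280))*(1/35706) = (230*(1/236)*54293)*(1/35706) = (6243695/118)*(1/35706) = 6243695/4213308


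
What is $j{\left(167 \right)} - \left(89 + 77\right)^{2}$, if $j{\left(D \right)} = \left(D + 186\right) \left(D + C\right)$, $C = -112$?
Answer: $-8141$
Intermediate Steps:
$j{\left(D \right)} = \left(-112 + D\right) \left(186 + D\right)$ ($j{\left(D \right)} = \left(D + 186\right) \left(D - 112\right) = \left(186 + D\right) \left(-112 + D\right) = \left(-112 + D\right) \left(186 + D\right)$)
$j{\left(167 \right)} - \left(89 + 77\right)^{2} = \left(-20832 + 167^{2} + 74 \cdot 167\right) - \left(89 + 77\right)^{2} = \left(-20832 + 27889 + 12358\right) - 166^{2} = 19415 - 27556 = -8141$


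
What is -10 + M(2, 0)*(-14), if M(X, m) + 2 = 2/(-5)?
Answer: 118/5 ≈ 23.600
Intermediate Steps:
M(X, m) = -12/5 (M(X, m) = -2 + 2/(-5) = -2 + 2*(-1/5) = -2 - 2/5 = -12/5)
-10 + M(2, 0)*(-14) = -10 - 12/5*(-14) = -10 + 168/5 = 118/5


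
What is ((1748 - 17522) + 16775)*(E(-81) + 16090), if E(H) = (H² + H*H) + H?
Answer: 29160131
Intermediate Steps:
E(H) = H + 2*H² (E(H) = (H² + H²) + H = 2*H² + H = H + 2*H²)
((1748 - 17522) + 16775)*(E(-81) + 16090) = ((1748 - 17522) + 16775)*(-81*(1 + 2*(-81)) + 16090) = (-15774 + 16775)*(-81*(1 - 162) + 16090) = 1001*(-81*(-161) + 16090) = 1001*(13041 + 16090) = 1001*29131 = 29160131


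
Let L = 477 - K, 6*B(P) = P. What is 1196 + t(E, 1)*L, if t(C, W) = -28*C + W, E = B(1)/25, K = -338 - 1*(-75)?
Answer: 26968/15 ≈ 1797.9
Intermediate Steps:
B(P) = P/6
K = -263 (K = -338 + 75 = -263)
E = 1/150 (E = ((1/6)*1)/25 = (1/6)*(1/25) = 1/150 ≈ 0.0066667)
t(C, W) = W - 28*C
L = 740 (L = 477 - 1*(-263) = 477 + 263 = 740)
1196 + t(E, 1)*L = 1196 + (1 - 28*1/150)*740 = 1196 + (1 - 14/75)*740 = 1196 + (61/75)*740 = 1196 + 9028/15 = 26968/15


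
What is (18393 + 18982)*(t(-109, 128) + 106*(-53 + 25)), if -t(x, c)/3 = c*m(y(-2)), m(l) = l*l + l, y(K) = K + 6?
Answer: -397969000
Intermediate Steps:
y(K) = 6 + K
m(l) = l + l² (m(l) = l² + l = l + l²)
t(x, c) = -60*c (t(x, c) = -3*c*(6 - 2)*(1 + (6 - 2)) = -3*c*4*(1 + 4) = -3*c*4*5 = -3*c*20 = -60*c)
(18393 + 18982)*(t(-109, 128) + 106*(-53 + 25)) = (18393 + 18982)*(-60*128 + 106*(-53 + 25)) = 37375*(-7680 + 106*(-28)) = 37375*(-7680 - 2968) = 37375*(-10648) = -397969000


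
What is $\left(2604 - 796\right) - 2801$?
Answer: $-993$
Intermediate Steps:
$\left(2604 - 796\right) - 2801 = 1808 - 2801 = -993$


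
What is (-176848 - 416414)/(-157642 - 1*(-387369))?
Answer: -593262/229727 ≈ -2.5825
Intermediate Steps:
(-176848 - 416414)/(-157642 - 1*(-387369)) = -593262/(-157642 + 387369) = -593262/229727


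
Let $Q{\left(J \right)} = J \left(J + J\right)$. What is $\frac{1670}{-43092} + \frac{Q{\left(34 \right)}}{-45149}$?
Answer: $- \frac{87513767}{972780354} \approx -0.089962$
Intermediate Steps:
$Q{\left(J \right)} = 2 J^{2}$ ($Q{\left(J \right)} = J 2 J = 2 J^{2}$)
$\frac{1670}{-43092} + \frac{Q{\left(34 \right)}}{-45149} = \frac{1670}{-43092} + \frac{2 \cdot 34^{2}}{-45149} = 1670 \left(- \frac{1}{43092}\right) + 2 \cdot 1156 \left(- \frac{1}{45149}\right) = - \frac{835}{21546} + 2312 \left(- \frac{1}{45149}\right) = - \frac{835}{21546} - \frac{2312}{45149} = - \frac{87513767}{972780354}$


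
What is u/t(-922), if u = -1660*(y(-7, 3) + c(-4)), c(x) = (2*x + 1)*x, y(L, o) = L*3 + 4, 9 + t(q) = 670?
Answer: -18260/661 ≈ -27.625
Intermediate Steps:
t(q) = 661 (t(q) = -9 + 670 = 661)
y(L, o) = 4 + 3*L (y(L, o) = 3*L + 4 = 4 + 3*L)
c(x) = x*(1 + 2*x) (c(x) = (1 + 2*x)*x = x*(1 + 2*x))
u = -18260 (u = -1660*((4 + 3*(-7)) - 4*(1 + 2*(-4))) = -1660*((4 - 21) - 4*(1 - 8)) = -1660*(-17 - 4*(-7)) = -1660*(-17 + 28) = -1660*11 = -18260)
u/t(-922) = -18260/661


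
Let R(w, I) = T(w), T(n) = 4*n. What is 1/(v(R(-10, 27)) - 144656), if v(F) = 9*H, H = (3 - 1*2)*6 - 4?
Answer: -1/144638 ≈ -6.9138e-6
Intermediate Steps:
H = 2 (H = (3 - 2)*6 - 4 = 1*6 - 4 = 6 - 4 = 2)
R(w, I) = 4*w
v(F) = 18 (v(F) = 9*2 = 18)
1/(v(R(-10, 27)) - 144656) = 1/(18 - 144656) = 1/(-144638) = -1/144638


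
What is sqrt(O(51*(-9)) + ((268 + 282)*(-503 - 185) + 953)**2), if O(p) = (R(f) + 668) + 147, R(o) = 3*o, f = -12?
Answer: 2*sqrt(35616559647) ≈ 3.7745e+5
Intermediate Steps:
O(p) = 779 (O(p) = (3*(-12) + 668) + 147 = (-36 + 668) + 147 = 632 + 147 = 779)
sqrt(O(51*(-9)) + ((268 + 282)*(-503 - 185) + 953)**2) = sqrt(779 + ((268 + 282)*(-503 - 185) + 953)**2) = sqrt(779 + (550*(-688) + 953)**2) = sqrt(779 + (-378400 + 953)**2) = sqrt(779 + (-377447)**2) = sqrt(779 + 142466237809) = sqrt(142466238588) = 2*sqrt(35616559647)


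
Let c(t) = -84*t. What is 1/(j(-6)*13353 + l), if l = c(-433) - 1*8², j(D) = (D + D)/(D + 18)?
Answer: 1/22955 ≈ 4.3563e-5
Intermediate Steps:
j(D) = 2*D/(18 + D) (j(D) = (2*D)/(18 + D) = 2*D/(18 + D))
l = 36308 (l = -84*(-433) - 1*8² = 36372 - 1*64 = 36372 - 64 = 36308)
1/(j(-6)*13353 + l) = 1/((2*(-6)/(18 - 6))*13353 + 36308) = 1/((2*(-6)/12)*13353 + 36308) = 1/((2*(-6)*(1/12))*13353 + 36308) = 1/(-1*13353 + 36308) = 1/(-13353 + 36308) = 1/22955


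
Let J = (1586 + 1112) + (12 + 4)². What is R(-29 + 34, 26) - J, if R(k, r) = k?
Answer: -2949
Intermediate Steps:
J = 2954 (J = 2698 + 16² = 2698 + 256 = 2954)
R(-29 + 34, 26) - J = (-29 + 34) - 1*2954 = 5 - 2954 = -2949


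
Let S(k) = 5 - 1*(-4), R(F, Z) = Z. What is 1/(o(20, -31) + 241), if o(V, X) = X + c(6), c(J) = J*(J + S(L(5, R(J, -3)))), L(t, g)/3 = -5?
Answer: 1/300 ≈ 0.0033333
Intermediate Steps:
L(t, g) = -15 (L(t, g) = 3*(-5) = -15)
S(k) = 9 (S(k) = 5 + 4 = 9)
c(J) = J*(9 + J) (c(J) = J*(J + 9) = J*(9 + J))
o(V, X) = 90 + X (o(V, X) = X + 6*(9 + 6) = X + 6*15 = X + 90 = 90 + X)
1/(o(20, -31) + 241) = 1/((90 - 31) + 241) = 1/(59 + 241) = 1/300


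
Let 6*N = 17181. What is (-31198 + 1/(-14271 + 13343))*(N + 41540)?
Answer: -2571117618215/1856 ≈ -1.3853e+9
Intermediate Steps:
N = 5727/2 (N = (⅙)*17181 = 5727/2 ≈ 2863.5)
(-31198 + 1/(-14271 + 13343))*(N + 41540) = (-31198 + 1/(-14271 + 13343))*(5727/2 + 41540) = (-31198 + 1/(-928))*(88807/2) = (-31198 - 1/928)*(88807/2) = -28951745/928*88807/2 = -2571117618215/1856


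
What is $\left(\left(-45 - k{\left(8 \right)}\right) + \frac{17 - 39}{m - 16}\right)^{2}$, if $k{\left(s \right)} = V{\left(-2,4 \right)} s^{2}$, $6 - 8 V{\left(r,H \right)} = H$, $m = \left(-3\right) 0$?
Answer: $\frac{227529}{64} \approx 3555.1$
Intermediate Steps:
$m = 0$
$V{\left(r,H \right)} = \frac{3}{4} - \frac{H}{8}$
$k{\left(s \right)} = \frac{s^{2}}{4}$ ($k{\left(s \right)} = \left(\frac{3}{4} - \frac{1}{2}\right) s^{2} = \frac{s^{2}}{4}$)
$\left(\left(-45 - k{\left(8 \right)}\right) + \frac{17 - 39}{m - 16}\right)^{2} = \left(\left(-45 - \frac{8^{2}}{4}\right) + \frac{17 - 39}{0 - 16}\right)^{2} = \left(\left(-45 - \frac{1}{4} \cdot 64\right) - \frac{22}{-16}\right)^{2} = \left(\left(-45 - 16\right) - - \frac{11}{8}\right)^{2} = \left(\left(-45 - 16\right) + \frac{11}{8}\right)^{2} = \left(-61 + \frac{11}{8}\right)^{2} = \left(- \frac{477}{8}\right)^{2} = \frac{227529}{64}$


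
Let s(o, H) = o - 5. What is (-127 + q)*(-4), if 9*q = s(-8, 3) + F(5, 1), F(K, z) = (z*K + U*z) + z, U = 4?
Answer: 1528/3 ≈ 509.33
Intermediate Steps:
s(o, H) = -5 + o
F(K, z) = 5*z + K*z (F(K, z) = (z*K + 4*z) + z = (K*z + 4*z) + z = (4*z + K*z) + z = 5*z + K*z)
q = -⅓ (q = ((-5 - 8) + 1*(5 + 5))/9 = (-13 + 1*10)/9 = (-13 + 10)/9 = (⅑)*(-3) = -⅓ ≈ -0.33333)
(-127 + q)*(-4) = (-127 - ⅓)*(-4) = -382/3*(-4) = 1528/3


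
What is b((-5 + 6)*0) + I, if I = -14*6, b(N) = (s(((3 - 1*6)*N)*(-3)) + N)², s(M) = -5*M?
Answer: -84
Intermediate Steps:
b(N) = 1936*N² (b(N) = (-5*(3 - 1*6)*N*(-3) + N)² = (-5*(3 - 6)*N*(-3) + N)² = (-5*(-3*N)*(-3) + N)² = (-45*N + N)² = (-44*N)² = 1936*N²)
I = -84
b((-5 + 6)*0) + I = 1936*((-5 + 6)*0)² - 84 = 1936*(1*0)² - 84 = 1936*0² - 84 = 1936*0 - 84 = 0 - 84 = -84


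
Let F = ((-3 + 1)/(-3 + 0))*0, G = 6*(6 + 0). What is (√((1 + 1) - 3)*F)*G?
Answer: 0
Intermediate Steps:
G = 36 (G = 6*6 = 36)
F = 0 (F = -2/(-3)*0 = -2*(-⅓)*0 = (⅔)*0 = 0)
(√((1 + 1) - 3)*F)*G = (√((1 + 1) - 3)*0)*36 = (√(2 - 3)*0)*36 = (√(-1)*0)*36 = (I*0)*36 = 0*36 = 0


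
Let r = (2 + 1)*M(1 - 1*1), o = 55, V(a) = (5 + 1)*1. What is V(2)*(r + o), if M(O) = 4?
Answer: 402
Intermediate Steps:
V(a) = 6 (V(a) = 6*1 = 6)
r = 12 (r = (2 + 1)*4 = 3*4 = 12)
V(2)*(r + o) = 6*(12 + 55) = 6*67 = 402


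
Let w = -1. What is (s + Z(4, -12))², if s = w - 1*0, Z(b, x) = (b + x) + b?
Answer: 25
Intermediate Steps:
Z(b, x) = x + 2*b
s = -1 (s = -1 - 1*0 = -1 + 0 = -1)
(s + Z(4, -12))² = (-1 + (-12 + 2*4))² = (-1 + (-12 + 8))² = (-1 - 4)² = (-5)² = 25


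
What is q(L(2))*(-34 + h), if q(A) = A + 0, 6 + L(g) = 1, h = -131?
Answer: 825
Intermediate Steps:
L(g) = -5 (L(g) = -6 + 1 = -5)
q(A) = A
q(L(2))*(-34 + h) = -5*(-34 - 131) = -5*(-165) = 825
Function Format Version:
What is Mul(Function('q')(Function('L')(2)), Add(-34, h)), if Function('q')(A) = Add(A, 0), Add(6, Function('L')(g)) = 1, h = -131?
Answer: 825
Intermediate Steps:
Function('L')(g) = -5 (Function('L')(g) = Add(-6, 1) = -5)
Function('q')(A) = A
Mul(Function('q')(Function('L')(2)), Add(-34, h)) = Mul(-5, Add(-34, -131)) = Mul(-5, -165) = 825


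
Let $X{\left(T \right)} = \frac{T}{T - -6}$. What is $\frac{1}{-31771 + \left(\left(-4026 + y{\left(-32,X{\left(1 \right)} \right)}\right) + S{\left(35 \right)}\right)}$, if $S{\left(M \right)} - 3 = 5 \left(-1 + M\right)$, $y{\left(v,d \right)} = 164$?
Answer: $- \frac{1}{35460} \approx -2.8201 \cdot 10^{-5}$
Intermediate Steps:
$X{\left(T \right)} = \frac{T}{6 + T}$ ($X{\left(T \right)} = \frac{T}{T + 6} = \frac{T}{6 + T}$)
$S{\left(M \right)} = -2 + 5 M$ ($S{\left(M \right)} = 3 + 5 \left(-1 + M\right) = 3 + \left(-5 + 5 M\right) = -2 + 5 M$)
$\frac{1}{-31771 + \left(\left(-4026 + y{\left(-32,X{\left(1 \right)} \right)}\right) + S{\left(35 \right)}\right)} = \frac{1}{-31771 + \left(\left(-4026 + 164\right) + \left(-2 + 5 \cdot 35\right)\right)} = \frac{1}{-31771 + \left(-3862 + \left(-2 + 175\right)\right)} = \frac{1}{-31771 + \left(-3862 + 173\right)} = \frac{1}{-31771 - 3689} = \frac{1}{-35460} = - \frac{1}{35460}$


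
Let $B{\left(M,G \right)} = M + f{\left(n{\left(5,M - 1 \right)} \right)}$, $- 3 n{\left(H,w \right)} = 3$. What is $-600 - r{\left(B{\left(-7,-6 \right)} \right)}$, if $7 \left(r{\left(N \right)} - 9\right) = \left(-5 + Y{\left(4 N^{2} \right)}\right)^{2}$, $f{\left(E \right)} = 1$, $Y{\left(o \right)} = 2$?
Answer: $- \frac{4272}{7} \approx -610.29$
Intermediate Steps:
$n{\left(H,w \right)} = -1$ ($n{\left(H,w \right)} = \left(- \frac{1}{3}\right) 3 = -1$)
$B{\left(M,G \right)} = 1 + M$ ($B{\left(M,G \right)} = M + 1 = 1 + M$)
$r{\left(N \right)} = \frac{72}{7}$ ($r{\left(N \right)} = 9 + \frac{\left(-5 + 2\right)^{2}}{7} = 9 + \frac{\left(-3\right)^{2}}{7} = 9 + \frac{1}{7} \cdot 9 = 9 + \frac{9}{7} = \frac{72}{7}$)
$-600 - r{\left(B{\left(-7,-6 \right)} \right)} = -600 - \frac{72}{7} = - \frac{4272}{7}$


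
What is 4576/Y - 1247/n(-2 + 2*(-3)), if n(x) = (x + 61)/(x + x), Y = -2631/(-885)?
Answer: 89043664/46481 ≈ 1915.7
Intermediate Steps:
Y = 877/295 (Y = -2631*(-1/885) = 877/295 ≈ 2.9729)
n(x) = (61 + x)/(2*x) (n(x) = (61 + x)/((2*x)) = (61 + x)*(1/(2*x)) = (61 + x)/(2*x))
4576/Y - 1247/n(-2 + 2*(-3)) = 4576/(877/295) - 1247*2*(-2 + 2*(-3))/(61 + (-2 + 2*(-3))) = 4576*(295/877) - 1247*2*(-2 - 6)/(61 + (-2 - 6)) = 1349920/877 - 1247*(-16/(61 - 8)) = 1349920/877 - 1247/((½)*(-⅛)*53) = 1349920/877 - 1247/(-53/16) = 1349920/877 - 1247*(-16/53) = 1349920/877 + 19952/53 = 89043664/46481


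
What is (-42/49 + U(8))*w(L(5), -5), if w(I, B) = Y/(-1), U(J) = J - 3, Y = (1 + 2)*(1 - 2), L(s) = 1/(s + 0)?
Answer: 87/7 ≈ 12.429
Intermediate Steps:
L(s) = 1/s
Y = -3 (Y = 3*(-1) = -3)
U(J) = -3 + J
w(I, B) = 3 (w(I, B) = -3/(-1) = -3*(-1) = 3)
(-42/49 + U(8))*w(L(5), -5) = (-42/49 + (-3 + 8))*3 = (-42*1/49 + 5)*3 = (-6/7 + 5)*3 = (29/7)*3 = 87/7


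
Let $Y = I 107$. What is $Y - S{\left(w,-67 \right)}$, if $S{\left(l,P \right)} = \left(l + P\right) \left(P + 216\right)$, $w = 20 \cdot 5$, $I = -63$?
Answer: $-11658$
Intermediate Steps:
$Y = -6741$ ($Y = \left(-63\right) 107 = -6741$)
$w = 100$
$S{\left(l,P \right)} = \left(216 + P\right) \left(P + l\right)$ ($S{\left(l,P \right)} = \left(P + l\right) \left(216 + P\right) = \left(216 + P\right) \left(P + l\right)$)
$Y - S{\left(w,-67 \right)} = -6741 - \left(\left(-67\right)^{2} + 216 \left(-67\right) + 216 \cdot 100 - 6700\right) = -6741 - \left(4489 - 14472 + 21600 - 6700\right) = -6741 - 4917 = -11658$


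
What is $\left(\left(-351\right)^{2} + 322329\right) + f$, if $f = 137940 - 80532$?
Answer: $502938$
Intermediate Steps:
$f = 57408$
$\left(\left(-351\right)^{2} + 322329\right) + f = \left(\left(-351\right)^{2} + 322329\right) + 57408 = \left(123201 + 322329\right) + 57408 = 445530 + 57408 = 502938$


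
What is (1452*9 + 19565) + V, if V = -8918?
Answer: 23715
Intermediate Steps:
(1452*9 + 19565) + V = (1452*9 + 19565) - 8918 = (13068 + 19565) - 8918 = 32633 - 8918 = 23715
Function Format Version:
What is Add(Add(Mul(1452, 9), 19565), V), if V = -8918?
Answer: 23715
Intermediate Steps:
Add(Add(Mul(1452, 9), 19565), V) = Add(Add(Mul(1452, 9), 19565), -8918) = Add(Add(13068, 19565), -8918) = Add(32633, -8918) = 23715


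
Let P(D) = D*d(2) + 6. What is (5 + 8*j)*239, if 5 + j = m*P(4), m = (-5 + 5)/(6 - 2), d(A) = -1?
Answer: -8365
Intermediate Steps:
P(D) = 6 - D (P(D) = D*(-1) + 6 = -D + 6 = 6 - D)
m = 0 (m = 0/4 = 0*(1/4) = 0)
j = -5 (j = -5 + 0*(6 - 1*4) = -5 + 0*(6 - 4) = -5 + 0*2 = -5 + 0 = -5)
(5 + 8*j)*239 = (5 + 8*(-5))*239 = (5 - 40)*239 = -35*239 = -8365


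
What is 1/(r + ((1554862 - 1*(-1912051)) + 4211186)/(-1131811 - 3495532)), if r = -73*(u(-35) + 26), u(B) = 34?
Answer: -4627343/20275440439 ≈ -0.00022822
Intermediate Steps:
r = -4380 (r = -73*(34 + 26) = -73*60 = -4380)
1/(r + ((1554862 - 1*(-1912051)) + 4211186)/(-1131811 - 3495532)) = 1/(-4380 + ((1554862 - 1*(-1912051)) + 4211186)/(-1131811 - 3495532)) = 1/(-4380 + ((1554862 + 1912051) + 4211186)/(-4627343)) = 1/(-4380 + (3466913 + 4211186)*(-1/4627343)) = 1/(-4380 + 7678099*(-1/4627343)) = 1/(-4380 - 7678099/4627343) = 1/(-20275440439/4627343) = -4627343/20275440439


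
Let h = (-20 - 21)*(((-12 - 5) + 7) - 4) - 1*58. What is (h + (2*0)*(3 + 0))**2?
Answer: 266256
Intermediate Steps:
h = 516 (h = -41*((-17 + 7) - 4) - 58 = -41*(-10 - 4) - 58 = -41*(-14) - 58 = 574 - 58 = 516)
(h + (2*0)*(3 + 0))**2 = (516 + (2*0)*(3 + 0))**2 = (516 + 0*3)**2 = (516 + 0)**2 = 516**2 = 266256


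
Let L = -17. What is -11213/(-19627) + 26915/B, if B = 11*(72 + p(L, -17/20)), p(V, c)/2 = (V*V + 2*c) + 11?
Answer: 3053639174/721743671 ≈ 4.2309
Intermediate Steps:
p(V, c) = 22 + 2*V² + 4*c (p(V, c) = 2*((V*V + 2*c) + 11) = 2*((V² + 2*c) + 11) = 2*(11 + V² + 2*c) = 22 + 2*V² + 4*c)
B = 36773/5 (B = 11*(72 + (22 + 2*(-17)² + 4*(-17/20))) = 11*(72 + (22 + 2*289 + 4*(-17*1/20))) = 11*(72 + (22 + 578 + 4*(-17/20))) = 11*(72 + (22 + 578 - 17/5)) = 11*(72 + 2983/5) = 11*(3343/5) = 36773/5 ≈ 7354.6)
-11213/(-19627) + 26915/B = -11213/(-19627) + 26915/(36773/5) = -11213*(-1/19627) + 26915*(5/36773) = 11213/19627 + 134575/36773 = 3053639174/721743671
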